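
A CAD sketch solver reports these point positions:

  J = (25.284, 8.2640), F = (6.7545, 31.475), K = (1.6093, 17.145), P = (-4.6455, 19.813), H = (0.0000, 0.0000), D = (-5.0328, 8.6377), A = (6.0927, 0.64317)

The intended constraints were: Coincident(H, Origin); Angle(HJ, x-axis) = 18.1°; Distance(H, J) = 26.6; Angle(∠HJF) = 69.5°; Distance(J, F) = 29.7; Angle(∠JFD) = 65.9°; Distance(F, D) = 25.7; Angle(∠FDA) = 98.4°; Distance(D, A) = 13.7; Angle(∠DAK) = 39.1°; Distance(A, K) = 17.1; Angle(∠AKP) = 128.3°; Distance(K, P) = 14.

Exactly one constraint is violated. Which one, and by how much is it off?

Distance(K, P) = 14 — off by 7.20.

H = (0.00, 0.00) ✓; HJ at 18.10° ✓; |HJ| = 26.60 ✓; ∠HJF = 69.50° ✓; |JF| = 29.70 ✓; ∠JFD = 65.90° ✓; |FD| = 25.70 ✓; ∠FDA = 98.40° ✓; |DA| = 13.70 ✓; ∠DAK = 39.10° ✓; |AK| = 17.10 ✓; ∠AKP = 128.3° ✓; |KP| = 6.800 ✗.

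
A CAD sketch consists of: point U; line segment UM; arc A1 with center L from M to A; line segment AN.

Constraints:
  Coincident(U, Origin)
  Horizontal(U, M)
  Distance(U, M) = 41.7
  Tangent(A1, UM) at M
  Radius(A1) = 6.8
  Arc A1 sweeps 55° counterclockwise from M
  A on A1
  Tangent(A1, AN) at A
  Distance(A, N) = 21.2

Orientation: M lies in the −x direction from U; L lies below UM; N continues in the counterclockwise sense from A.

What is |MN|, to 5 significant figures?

26.927

U is at the origin; U and M share the same y with |UM| = 41.7 and M on the −x side, so M = (-41.700, 0.0000). Since A1 is tangent to UM there, LM ⟂ UM, so L = M + (0, -6.8) = (-41.700, -6.8000). On A1, M sits at bearing 90° from L; a 55° counterclockwise sweep puts A at bearing 145°, so A = L + 6.8·(cos 145°, sin 145°) = (-47.270, -2.8997). Tangency of A1 to AN means the radius LA is perpendicular to AN, so AN runs along (−sin 145°, cos 145°); with |AN| = 21.2, N = (-59.430, -20.266). Then |MN| = |N − M| = 26.927.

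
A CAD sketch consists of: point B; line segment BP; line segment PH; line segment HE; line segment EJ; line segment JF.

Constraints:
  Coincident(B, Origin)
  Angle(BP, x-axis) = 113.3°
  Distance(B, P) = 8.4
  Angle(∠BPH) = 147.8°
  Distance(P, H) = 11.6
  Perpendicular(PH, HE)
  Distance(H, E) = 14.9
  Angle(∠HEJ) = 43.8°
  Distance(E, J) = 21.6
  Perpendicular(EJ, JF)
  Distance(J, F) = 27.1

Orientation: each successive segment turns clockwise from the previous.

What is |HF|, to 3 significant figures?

20.0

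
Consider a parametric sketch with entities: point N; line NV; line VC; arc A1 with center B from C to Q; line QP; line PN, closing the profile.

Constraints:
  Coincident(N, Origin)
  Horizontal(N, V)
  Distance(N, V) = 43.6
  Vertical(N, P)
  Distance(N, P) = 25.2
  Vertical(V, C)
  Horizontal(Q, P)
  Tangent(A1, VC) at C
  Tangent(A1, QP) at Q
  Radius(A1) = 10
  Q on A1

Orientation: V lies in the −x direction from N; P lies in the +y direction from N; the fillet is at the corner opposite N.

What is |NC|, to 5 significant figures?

46.174

N is at the origin; NV is horizontal with |NV| = 43.6 and V on the −x side, so V = (-43.600, 0.0000). NP is vertical with |NP| = 25.2 and P on the +y side, so P = (0.0000, 25.200). The virtual corner opposite N is at (-43.600, 25.200). The tangent condition forces BC to be normal to VC and since A1 is tangent to QP there, BQ ⟂ QP, with radius 10.0, so the center B sits 10.0 in from both sides at B = (-33.600, 15.200). That places the tangent points at C = (-43.600, 15.200) on VC and Q = (-33.600, 25.200) on QP. Then |NC| = |C − N| = 46.174.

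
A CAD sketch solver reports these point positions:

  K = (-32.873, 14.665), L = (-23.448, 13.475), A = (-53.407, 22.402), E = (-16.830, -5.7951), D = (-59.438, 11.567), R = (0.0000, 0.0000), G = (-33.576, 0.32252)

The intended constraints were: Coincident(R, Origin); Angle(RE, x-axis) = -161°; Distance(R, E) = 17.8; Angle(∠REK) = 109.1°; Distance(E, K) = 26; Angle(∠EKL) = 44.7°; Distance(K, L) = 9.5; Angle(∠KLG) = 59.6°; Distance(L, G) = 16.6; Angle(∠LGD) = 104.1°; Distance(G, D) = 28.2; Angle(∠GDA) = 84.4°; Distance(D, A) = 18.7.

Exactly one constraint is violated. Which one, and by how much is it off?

Distance(D, A) = 18.7 — off by 6.30.

R = (0.00, 0.00) ✓; RE at -161.0° ✓; |RE| = 17.80 ✓; ∠REK = 109.1° ✓; |EK| = 26.00 ✓; ∠EKL = 44.70° ✓; |KL| = 9.500 ✓; ∠KLG = 59.60° ✓; |LG| = 16.60 ✓; ∠LGD = 104.1° ✓; |GD| = 28.20 ✓; ∠GDA = 84.40° ✓; |DA| = 12.40 ✗.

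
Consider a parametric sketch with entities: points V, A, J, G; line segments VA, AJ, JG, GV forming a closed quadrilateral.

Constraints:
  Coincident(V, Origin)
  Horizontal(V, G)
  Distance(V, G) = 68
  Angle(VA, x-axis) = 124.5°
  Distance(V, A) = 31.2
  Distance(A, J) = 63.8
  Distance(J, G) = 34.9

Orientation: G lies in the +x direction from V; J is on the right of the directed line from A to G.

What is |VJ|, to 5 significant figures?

36.351

V is at the origin; VG is horizontal with |VG| = 68.0 and G in +x, so G = (68.0, 0). VA runs at 124.5° with |VA| = 31.2, so A = (-17.672, 25.713). J is determined by |AJ| = 63.8 and |JG| = 34.9 together: it lies at the intersection of circle(A, 63.8) and circle(G, 34.9). With |AG| = 89.447, the foot of the radical line on AG is 60.668 from A and the perpendicular offset is √(63.8² − 60.668²) = 19.743. Taking the right-of-AG solution: J = (34.760, -10.637).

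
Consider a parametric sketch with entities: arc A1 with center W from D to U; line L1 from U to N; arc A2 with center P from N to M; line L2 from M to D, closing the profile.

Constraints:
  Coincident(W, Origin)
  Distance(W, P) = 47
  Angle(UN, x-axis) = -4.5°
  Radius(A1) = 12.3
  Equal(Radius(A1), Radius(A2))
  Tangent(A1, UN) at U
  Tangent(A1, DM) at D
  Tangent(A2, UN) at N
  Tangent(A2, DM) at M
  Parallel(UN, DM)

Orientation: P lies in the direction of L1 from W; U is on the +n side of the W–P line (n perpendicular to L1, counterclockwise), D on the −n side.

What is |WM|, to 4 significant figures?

48.58

The slot axis is L1's direction at -4.5°, so u = (cos -4.5°, sin -4.5°) = (0.9969, -0.07846) and n = (−sin -4.5°, cos -4.5°) = (0.07846, 0.9969). W is at the origin and P lies 47.0 along u from W, so P = 47.0·u = (46.86, -3.688). Tangency of A1 to both parallel lines with radius 12.3 puts U and D at W ± 12.3·n: U = (0.9650, 12.26), D = (-0.9650, -12.26). Equal radii place N and M the same way about P: N = P + 12.3·n = (47.82, 8.575), M = P − 12.3·n = (45.89, -15.95). Then |WM| = |M − W| = 48.58.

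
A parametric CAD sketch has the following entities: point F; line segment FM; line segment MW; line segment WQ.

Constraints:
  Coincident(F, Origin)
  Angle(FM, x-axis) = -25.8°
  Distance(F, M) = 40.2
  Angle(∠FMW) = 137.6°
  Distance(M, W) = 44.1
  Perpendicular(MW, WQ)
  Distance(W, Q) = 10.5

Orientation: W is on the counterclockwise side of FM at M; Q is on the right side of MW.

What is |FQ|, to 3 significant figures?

82.8

F is at the origin; FM runs at -25.8° with length 40.2, so M = 40.2·(cos -25.8°, sin -25.8°) = (36.2, -17.5). ∠FMW = 137.6°, so MW runs at -25.8° + (180° − 137.6°) = 16.6° from the x-axis; with |MW| = 44.1, W = M + 44.1·(cos 16.6°, sin 16.6°) = (78.5, -4.90). MW ⟂ WQ; with |WQ| = 10.5 on the right of MW, Q = W + 10.5·(0.286, -0.958) = (81.5, -15.0). Then |FQ| = |Q − F| = 82.8.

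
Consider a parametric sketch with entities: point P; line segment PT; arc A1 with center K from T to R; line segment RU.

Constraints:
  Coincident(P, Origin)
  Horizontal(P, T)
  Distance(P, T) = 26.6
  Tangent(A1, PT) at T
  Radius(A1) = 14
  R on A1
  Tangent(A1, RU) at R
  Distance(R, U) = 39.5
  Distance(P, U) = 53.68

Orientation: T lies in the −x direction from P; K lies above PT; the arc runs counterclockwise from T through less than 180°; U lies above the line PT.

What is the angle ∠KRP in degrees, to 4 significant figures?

136.9°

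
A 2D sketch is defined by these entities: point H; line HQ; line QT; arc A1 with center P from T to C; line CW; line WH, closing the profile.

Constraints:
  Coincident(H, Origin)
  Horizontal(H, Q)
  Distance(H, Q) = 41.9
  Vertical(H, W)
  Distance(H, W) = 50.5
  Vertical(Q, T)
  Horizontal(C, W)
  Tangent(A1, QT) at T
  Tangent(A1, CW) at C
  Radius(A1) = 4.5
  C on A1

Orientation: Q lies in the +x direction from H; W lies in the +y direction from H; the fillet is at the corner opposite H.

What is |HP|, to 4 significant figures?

59.29

HW is vertical with |HW| = 50.5 and W on the +y side, so W = (0.000, 50.50). The virtual corner opposite H is at (41.90, 50.50). Tangency of A1 to QT means the radius PT is perpendicular to QT and the tangent condition forces PC to be normal to CW, with radius 4.5, so the center P sits 4.5 in from both sides at P = (37.40, 46.00). Then |HP| = |P − H| = 59.29.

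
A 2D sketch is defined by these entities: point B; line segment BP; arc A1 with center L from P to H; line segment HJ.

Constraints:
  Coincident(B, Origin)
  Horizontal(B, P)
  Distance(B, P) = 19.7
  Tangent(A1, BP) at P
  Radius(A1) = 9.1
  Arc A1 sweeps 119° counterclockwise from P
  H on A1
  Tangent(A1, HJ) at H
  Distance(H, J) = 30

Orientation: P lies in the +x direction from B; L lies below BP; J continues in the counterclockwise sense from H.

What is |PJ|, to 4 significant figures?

40.29

B is at the origin; B and P share the same y with |BP| = 19.7 and P on the +x side, so P = (19.70, 0.000). The tangent condition forces LP to be normal to BP, so L = P + (0, -9.1) = (19.70, -9.100). On A1, P sits at bearing 90° from L; a 119° counterclockwise sweep puts H at bearing 209°, so H = L + 9.1·(cos 209°, sin 209°) = (11.74, -13.51). Tangency of A1 to HJ means the radius LH is perpendicular to HJ, so HJ runs along (−sin 209°, cos 209°); with |HJ| = 30.0, J = (26.29, -39.75). Then |PJ| = |J − P| = 40.29.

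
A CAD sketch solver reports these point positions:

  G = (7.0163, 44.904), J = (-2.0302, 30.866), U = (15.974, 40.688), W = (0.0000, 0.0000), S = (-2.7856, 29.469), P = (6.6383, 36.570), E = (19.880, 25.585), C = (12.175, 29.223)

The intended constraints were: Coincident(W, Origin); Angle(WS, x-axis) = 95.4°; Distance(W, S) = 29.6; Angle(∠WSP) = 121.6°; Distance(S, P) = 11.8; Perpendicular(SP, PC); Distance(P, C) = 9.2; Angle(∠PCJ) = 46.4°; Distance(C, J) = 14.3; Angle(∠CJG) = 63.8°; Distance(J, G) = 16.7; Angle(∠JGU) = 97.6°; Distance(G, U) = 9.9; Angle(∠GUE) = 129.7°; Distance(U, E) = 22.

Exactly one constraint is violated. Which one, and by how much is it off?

Distance(U, E) = 22 — off by 6.40.

W = (0.00, 0.00) ✓; WS at 95.40° ✓; |WS| = 29.60 ✓; ∠WSP = 121.6° ✓; |SP| = 11.80 ✓; ∠(SP, PC) = 90.00° ✓; |PC| = 9.200 ✓; ∠PCJ = 46.40° ✓; |CJ| = 14.30 ✓; ∠CJG = 63.80° ✓; |JG| = 16.70 ✓; ∠JGU = 97.59° ✓; |GU| = 9.900 ✓; ∠GUE = 129.7° ✓; |UE| = 15.60 ✗.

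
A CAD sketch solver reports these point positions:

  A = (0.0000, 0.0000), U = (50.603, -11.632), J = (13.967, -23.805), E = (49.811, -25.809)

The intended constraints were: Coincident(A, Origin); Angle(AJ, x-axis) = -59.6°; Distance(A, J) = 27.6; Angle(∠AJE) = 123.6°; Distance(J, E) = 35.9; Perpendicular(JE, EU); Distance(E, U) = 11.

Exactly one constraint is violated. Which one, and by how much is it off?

Distance(E, U) = 11 — off by 3.20.

A = (0.00, 0.00) ✓; AJ at -59.60° ✓; |AJ| = 27.60 ✓; ∠AJE = 123.6° ✓; |JE| = 35.90 ✓; ∠(JE, EU) = 90.00° ✓; |EU| = 14.20 ✗.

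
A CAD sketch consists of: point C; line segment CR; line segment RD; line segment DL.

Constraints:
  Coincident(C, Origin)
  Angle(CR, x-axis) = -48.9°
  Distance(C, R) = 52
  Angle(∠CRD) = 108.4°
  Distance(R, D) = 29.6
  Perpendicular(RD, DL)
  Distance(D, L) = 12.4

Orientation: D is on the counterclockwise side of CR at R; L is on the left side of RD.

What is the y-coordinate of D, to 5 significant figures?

-27.762

C is at the origin; CR runs at -48.9° with length 52.0, so R = 52.0·(cos -48.9°, sin -48.9°) = (34.184, -39.185). ∠CRD = 108.4°, so RD runs at -48.9° + (180° − 108.4°) = 22.700° from the x-axis; with |RD| = 29.6, D = R + 29.6·(cos 22.700°, sin 22.700°) = (61.491, -27.762). So D.y = -27.762.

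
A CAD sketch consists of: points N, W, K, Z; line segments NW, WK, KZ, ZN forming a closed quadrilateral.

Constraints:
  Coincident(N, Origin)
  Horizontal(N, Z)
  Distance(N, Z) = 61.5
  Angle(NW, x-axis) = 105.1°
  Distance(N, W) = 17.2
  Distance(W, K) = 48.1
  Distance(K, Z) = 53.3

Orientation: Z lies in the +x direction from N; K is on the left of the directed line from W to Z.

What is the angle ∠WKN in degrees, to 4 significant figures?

16.30°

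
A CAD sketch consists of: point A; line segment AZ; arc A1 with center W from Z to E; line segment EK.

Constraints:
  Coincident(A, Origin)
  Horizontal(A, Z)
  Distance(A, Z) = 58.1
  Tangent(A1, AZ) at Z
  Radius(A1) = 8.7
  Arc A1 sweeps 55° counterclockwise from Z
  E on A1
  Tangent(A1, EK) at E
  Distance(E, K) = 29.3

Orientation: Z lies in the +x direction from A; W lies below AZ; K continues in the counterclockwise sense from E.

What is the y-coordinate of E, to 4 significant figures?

-3.710

A is at the origin; A and Z share the same y with |AZ| = 58.1 and Z on the +x side, so Z = (58.10, 0.000). The tangent condition forces WZ to be normal to AZ, so W = Z + (0, -8.7) = (58.10, -8.700). On A1, Z sits at bearing 90° from W; a 55° counterclockwise sweep puts E at bearing 145°, so E = W + 8.7·(cos 145°, sin 145°) = (50.97, -3.710). So E.y = -3.710.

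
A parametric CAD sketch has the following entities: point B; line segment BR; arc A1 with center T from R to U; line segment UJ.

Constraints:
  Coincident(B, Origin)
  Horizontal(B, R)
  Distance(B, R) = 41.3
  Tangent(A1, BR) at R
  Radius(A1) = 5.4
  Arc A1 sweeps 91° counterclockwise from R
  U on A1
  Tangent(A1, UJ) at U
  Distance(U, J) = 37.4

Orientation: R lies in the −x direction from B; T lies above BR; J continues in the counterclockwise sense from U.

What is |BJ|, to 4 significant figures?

56.35

On A1, R sits at bearing -90° from T; a 91° counterclockwise sweep puts U at bearing 1°, so U = T + 5.4·(cos 1°, sin 1°) = (-35.90, 5.494). The tangent condition forces TU to be normal to UJ, so UJ runs along (−sin 1°, cos 1°); with |UJ| = 37.4, J = (-36.55, 42.89). Then |BJ| = |J − B| = 56.35.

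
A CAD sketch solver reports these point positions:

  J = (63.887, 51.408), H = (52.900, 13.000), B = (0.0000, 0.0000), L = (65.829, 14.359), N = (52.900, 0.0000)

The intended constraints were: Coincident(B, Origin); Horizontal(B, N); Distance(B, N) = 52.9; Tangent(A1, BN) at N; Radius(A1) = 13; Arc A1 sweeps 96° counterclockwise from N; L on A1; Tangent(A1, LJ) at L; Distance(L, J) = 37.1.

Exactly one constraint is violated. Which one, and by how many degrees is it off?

Tangent(A1, LJ) at L — off by 3.00°.

B = (0.00, 0.00) ✓; B.y = 0.00, N.y = 0.00 ✓; |BN| = 52.90 ✓; ∠(HN, NB) = 90.00° ✓; |HN| = 13.00 ✓; bearing(H→L) − bearing(H→N) = 96.00° ✓; |HL| = 13.00 ✓; ∠(HL, LJ) = 93.00° ✗; |LJ| = 37.10 ✓.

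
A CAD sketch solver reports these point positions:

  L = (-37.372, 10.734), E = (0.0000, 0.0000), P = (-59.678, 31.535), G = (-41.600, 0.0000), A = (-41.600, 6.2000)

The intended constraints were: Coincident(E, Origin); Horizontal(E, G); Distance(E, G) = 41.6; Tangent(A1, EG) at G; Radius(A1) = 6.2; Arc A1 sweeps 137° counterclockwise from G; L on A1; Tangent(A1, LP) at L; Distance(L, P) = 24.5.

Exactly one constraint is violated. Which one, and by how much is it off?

Distance(L, P) = 24.5 — off by 6.00.

E = (0.00, 0.00) ✓; E.y = 0.00, G.y = 0.00 ✓; |EG| = 41.60 ✓; ∠(AG, GE) = 90.00° ✓; |AG| = 6.200 ✓; bearing(A→L) − bearing(A→G) = 137.0° ✓; |AL| = 6.199 ✓; ∠(AL, LP) = 90.00° ✓; |LP| = 30.50 ✗.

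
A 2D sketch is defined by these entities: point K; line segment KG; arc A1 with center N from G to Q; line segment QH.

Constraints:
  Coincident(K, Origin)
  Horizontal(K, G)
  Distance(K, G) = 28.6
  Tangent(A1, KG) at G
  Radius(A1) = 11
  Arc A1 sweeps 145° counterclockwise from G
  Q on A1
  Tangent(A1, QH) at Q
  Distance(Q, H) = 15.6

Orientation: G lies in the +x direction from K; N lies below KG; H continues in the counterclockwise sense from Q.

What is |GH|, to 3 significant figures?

29.7

K is at the origin; K and G share the same y with |KG| = 28.6 and G on the +x side, so G = (28.6, 0.00). The tangent condition forces NG to be normal to KG, so N = G + (0, -11) = (28.6, -11.0). On A1, G sits at bearing 90° from N; a 145° counterclockwise sweep puts Q at bearing 235°, so Q = N + 11.0·(cos 235°, sin 235°) = (22.3, -20.0). Tangency of A1 to QH means the radius NQ is perpendicular to QH, so QH runs along (−sin 235°, cos 235°); with |QH| = 15.6, H = (35.1, -29.0). Then |GH| = |H − G| = 29.7.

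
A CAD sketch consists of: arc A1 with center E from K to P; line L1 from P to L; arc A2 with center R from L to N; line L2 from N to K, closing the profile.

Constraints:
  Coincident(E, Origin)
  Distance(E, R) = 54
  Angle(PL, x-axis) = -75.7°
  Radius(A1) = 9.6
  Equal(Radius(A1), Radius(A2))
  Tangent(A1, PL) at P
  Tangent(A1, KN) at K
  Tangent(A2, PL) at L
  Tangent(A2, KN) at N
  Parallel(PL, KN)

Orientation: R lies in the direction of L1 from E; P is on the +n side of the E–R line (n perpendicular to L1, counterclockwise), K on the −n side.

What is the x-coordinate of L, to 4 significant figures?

22.64

The slot axis is L1's direction at -75.7°, so u = (cos -75.7°, sin -75.7°) = (0.2470, -0.9690) and n = (−sin -75.7°, cos -75.7°) = (0.9690, 0.2470). E is at the origin and R lies 54.0 along u from E, so R = 54.0·u = (13.34, -52.33). Tangency of A1 to both parallel lines with radius 9.6 puts P and K at E ± 9.6·n: P = (9.303, 2.371), K = (-9.303, -2.371). Equal radii place L and N the same way about R: L = R + 9.6·n = (22.64, -49.96), N = R − 9.6·n = (4.035, -54.70). So L.x = 22.64.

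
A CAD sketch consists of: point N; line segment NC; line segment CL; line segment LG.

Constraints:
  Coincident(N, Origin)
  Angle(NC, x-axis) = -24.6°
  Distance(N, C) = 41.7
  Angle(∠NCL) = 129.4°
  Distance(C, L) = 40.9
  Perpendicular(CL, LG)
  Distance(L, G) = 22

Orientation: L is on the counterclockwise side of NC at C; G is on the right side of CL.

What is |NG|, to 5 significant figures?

86.479

N is at the origin; NC runs at -24.6° with length 41.7, so C = 41.7·(cos -24.6°, sin -24.6°) = (37.915, -17.359). ∠NCL = 129.4°, so CL runs at -24.6° + (180° − 129.4°) = 26.000° from the x-axis; with |CL| = 40.9, L = C + 40.9·(cos 26.000°, sin 26.000°) = (74.676, 0.57047). The perpendicularity gives LG at right angles to CL; with |LG| = 22.0 on the right of CL, G = L + 22.0·(0.43837, -0.89879) = (84.320, -19.203). Then |NG| = |G − N| = 86.479.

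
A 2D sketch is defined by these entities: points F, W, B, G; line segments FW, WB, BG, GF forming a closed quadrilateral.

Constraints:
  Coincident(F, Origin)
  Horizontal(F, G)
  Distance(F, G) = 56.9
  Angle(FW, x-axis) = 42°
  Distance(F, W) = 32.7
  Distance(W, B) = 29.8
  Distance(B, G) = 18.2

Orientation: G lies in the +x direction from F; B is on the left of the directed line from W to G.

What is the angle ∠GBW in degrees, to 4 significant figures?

107.3°

Checks: |WB| = 29.80 ✓; |BG| = 18.20 ✓.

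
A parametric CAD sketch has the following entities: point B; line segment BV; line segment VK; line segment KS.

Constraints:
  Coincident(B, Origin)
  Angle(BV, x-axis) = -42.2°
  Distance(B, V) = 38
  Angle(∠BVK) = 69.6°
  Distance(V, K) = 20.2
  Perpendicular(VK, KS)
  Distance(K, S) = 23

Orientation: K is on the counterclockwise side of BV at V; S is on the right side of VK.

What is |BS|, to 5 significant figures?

59.028

B is at the origin; BV runs at -42.2° with length 38.0, so V = 38.0·(cos -42.2°, sin -42.2°) = (28.151, -25.525). ∠BVK = 69.6°, so VK runs at -42.2° + (180° − 69.6°) = 68.200° from the x-axis; with |VK| = 20.2, K = V + 20.2·(cos 68.200°, sin 68.200°) = (35.652, -6.7700). VK ⟂ KS; with |KS| = 23.0 on the right of VK, S = K + 23.0·(0.92849, -0.37137) = (57.007, -15.311). Then |BS| = |S − B| = 59.028.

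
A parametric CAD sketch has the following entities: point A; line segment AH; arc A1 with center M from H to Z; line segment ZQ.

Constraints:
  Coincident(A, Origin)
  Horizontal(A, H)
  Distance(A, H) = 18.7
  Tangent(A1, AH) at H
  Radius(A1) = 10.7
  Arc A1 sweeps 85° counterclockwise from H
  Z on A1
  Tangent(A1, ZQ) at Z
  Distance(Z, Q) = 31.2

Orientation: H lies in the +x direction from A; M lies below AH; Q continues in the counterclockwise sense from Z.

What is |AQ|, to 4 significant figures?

41.19

A is at the origin; A and H share the same y with |AH| = 18.7 and H on the +x side, so H = (18.70, 0.000). The tangent condition forces MH to be normal to AH, so M = H + (0, -10.7) = (18.70, -10.70). On A1, H sits at bearing 90° from M; an 85° counterclockwise sweep puts Z at bearing 175°, so Z = M + 10.7·(cos 175°, sin 175°) = (8.041, -9.767). Since A1 is tangent to ZQ there, MZ ⟂ ZQ, so ZQ runs along (−sin 175°, cos 175°); with |ZQ| = 31.2, Q = (5.321, -40.85). Then |AQ| = |Q − A| = 41.19.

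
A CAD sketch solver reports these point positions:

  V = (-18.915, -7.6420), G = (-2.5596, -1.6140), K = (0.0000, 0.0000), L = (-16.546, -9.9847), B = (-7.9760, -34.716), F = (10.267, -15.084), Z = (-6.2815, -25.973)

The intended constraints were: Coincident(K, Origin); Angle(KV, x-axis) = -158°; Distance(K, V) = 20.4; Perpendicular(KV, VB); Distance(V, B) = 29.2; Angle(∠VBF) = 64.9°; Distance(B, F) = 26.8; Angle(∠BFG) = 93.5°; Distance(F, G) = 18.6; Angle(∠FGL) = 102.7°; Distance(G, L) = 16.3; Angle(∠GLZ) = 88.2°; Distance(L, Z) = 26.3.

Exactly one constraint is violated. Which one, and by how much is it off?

Distance(L, Z) = 26.3 — off by 7.30.

K = (0.00, 0.00) ✓; KV at -158.0° ✓; |KV| = 20.40 ✓; ∠(KV, VB) = 90.00° ✓; |VB| = 29.20 ✓; ∠VBF = 64.90° ✓; |BF| = 26.80 ✓; ∠BFG = 93.50° ✓; |FG| = 18.60 ✓; ∠FGL = 102.7° ✓; |GL| = 16.30 ✓; ∠GLZ = 88.20° ✓; |LZ| = 19.00 ✗.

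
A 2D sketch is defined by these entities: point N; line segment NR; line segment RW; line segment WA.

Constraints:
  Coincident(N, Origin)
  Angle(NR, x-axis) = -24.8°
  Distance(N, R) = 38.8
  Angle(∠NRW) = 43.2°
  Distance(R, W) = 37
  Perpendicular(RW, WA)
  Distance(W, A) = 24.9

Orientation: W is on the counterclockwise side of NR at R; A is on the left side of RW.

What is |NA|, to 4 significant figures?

8.873

N is at the origin; NR runs at -24.8° with length 38.8, so R = 38.8·(cos -24.8°, sin -24.8°) = (35.22, -16.27). ∠NRW = 43.2°, so RW runs at -24.8° + (180° − 43.2°) = 112.0° from the x-axis; with |RW| = 37.0, W = R + 37.0·(cos 112.0°, sin 112.0°) = (21.36, 18.03). The perpendicularity gives WA at right angles to RW; with |WA| = 24.9 on the left of RW, A = W + 24.9·(-0.9272, -0.3746) = (-1.726, 8.703). Then |NA| = |A − N| = 8.873.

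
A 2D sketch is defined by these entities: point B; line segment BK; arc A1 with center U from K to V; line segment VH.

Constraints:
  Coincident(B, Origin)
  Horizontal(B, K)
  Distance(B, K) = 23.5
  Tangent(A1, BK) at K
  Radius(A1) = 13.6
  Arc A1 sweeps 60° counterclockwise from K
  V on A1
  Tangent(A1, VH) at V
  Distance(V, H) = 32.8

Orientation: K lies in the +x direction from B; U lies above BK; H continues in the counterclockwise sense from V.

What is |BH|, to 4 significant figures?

62.53

B is at the origin; B and K share the same y with |BK| = 23.5 and K on the +x side, so K = (23.50, 0.000). The tangent condition forces UK to be normal to BK, so U = K + (0, 13.6) = (23.50, 13.60). On A1, K sits at bearing -90° from U; a 60° counterclockwise sweep puts V at bearing -30°, so V = U + 13.6·(cos -30°, sin -30°) = (35.28, 6.800). A1 meets VH tangentially, so UV is at right angles to VH, so VH runs along (−sin -30°, cos -30°); with |VH| = 32.8, H = (51.68, 35.21). Then |BH| = |H − B| = 62.53.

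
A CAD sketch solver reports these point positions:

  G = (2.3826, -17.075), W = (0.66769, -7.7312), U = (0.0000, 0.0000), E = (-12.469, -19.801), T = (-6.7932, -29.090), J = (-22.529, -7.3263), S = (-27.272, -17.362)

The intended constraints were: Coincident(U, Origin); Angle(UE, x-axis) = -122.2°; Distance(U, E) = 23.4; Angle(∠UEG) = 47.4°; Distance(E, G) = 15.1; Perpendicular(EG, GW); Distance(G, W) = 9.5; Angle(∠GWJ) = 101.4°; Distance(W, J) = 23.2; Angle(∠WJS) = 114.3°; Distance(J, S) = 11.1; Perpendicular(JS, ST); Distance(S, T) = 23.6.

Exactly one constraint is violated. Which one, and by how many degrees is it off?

Perpendicular(JS, ST) — off by 4.50°.

U = (0.00, 0.00) ✓; UE at -122.2° ✓; |UE| = 23.40 ✓; ∠UEG = 47.40° ✓; |EG| = 15.10 ✓; ∠(EG, GW) = 90.00° ✓; |GW| = 9.500 ✓; ∠GWJ = 101.4° ✓; |WJ| = 23.20 ✓; ∠WJS = 114.3° ✓; |JS| = 11.10 ✓; ∠(JS, ST) = 85.50° ✗; |ST| = 23.60 ✓.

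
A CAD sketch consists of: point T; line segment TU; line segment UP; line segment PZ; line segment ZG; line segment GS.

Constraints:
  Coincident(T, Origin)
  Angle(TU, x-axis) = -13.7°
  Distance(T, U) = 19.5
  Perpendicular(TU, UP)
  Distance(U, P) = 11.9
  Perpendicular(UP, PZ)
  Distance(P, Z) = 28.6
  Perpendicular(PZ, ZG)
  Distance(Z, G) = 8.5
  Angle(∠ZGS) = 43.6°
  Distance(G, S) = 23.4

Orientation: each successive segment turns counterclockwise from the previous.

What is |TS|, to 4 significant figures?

21.53

The perpendicularity gives ZG at right angles to PZ, so ZG runs at -103.7°; with |ZG| = 8.5, G = (-8.036, 5.458). ∠ZGS = 43.6° gives GS at 32.70° from the x-axis; with |GS| = 23.4, S = (11.66, 18.10). Then |TS| = |S − T| = 21.53.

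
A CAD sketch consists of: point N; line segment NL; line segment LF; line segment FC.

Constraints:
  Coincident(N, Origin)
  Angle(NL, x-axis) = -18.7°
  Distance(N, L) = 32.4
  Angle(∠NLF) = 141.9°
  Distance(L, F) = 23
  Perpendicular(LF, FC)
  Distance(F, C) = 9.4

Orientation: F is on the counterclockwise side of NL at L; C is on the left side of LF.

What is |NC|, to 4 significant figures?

49.64

N is at the origin; NL runs at -18.7° with length 32.4, so L = 32.4·(cos -18.7°, sin -18.7°) = (30.69, -10.39). ∠NLF = 141.9°, so LF runs at -18.7° + (180° − 141.9°) = 19.40° from the x-axis; with |LF| = 23.0, F = L + 23.0·(cos 19.40°, sin 19.40°) = (52.38, -2.748). The perpendicularity gives FC at right angles to LF; with |FC| = 9.4 on the left of LF, C = F + 9.4·(-0.3322, 0.9432) = (49.26, 6.118). Then |NC| = |C − N| = 49.64.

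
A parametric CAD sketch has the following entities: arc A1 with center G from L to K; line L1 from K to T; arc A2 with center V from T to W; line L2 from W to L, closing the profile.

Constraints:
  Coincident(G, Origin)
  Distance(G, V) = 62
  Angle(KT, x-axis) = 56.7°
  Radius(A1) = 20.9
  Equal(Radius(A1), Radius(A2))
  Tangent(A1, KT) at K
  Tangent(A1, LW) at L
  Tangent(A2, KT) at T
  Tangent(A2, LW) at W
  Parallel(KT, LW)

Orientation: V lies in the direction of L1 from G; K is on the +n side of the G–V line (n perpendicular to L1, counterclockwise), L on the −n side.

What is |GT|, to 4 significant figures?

65.43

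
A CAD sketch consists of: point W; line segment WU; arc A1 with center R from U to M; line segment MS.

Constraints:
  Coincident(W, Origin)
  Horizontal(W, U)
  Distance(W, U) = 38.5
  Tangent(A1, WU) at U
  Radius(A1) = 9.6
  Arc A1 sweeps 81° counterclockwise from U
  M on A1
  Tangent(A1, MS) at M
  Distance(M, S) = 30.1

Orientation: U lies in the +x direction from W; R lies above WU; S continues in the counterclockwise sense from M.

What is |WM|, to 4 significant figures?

48.66

W is at the origin; W and U share the same y with |WU| = 38.5 and U on the +x side, so U = (38.50, 0.000). Tangency of A1 to WU means the radius RU is perpendicular to WU, so R = U + (0, 9.6) = (38.50, 9.600). On A1, U sits at bearing -90° from R; an 81° counterclockwise sweep puts M at bearing -9°, so M = R + 9.6·(cos -9°, sin -9°) = (47.98, 8.098). Then |WM| = |M − W| = 48.66.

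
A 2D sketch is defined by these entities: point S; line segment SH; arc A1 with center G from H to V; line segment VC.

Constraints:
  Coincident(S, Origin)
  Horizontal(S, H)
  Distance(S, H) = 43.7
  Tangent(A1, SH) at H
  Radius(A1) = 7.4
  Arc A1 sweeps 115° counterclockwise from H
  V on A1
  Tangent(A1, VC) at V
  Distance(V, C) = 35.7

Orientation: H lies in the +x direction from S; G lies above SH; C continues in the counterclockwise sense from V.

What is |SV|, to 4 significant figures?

51.49

Since A1 is tangent to SH there, GH ⟂ SH, so G = H + (0, 7.4) = (43.70, 7.400). On A1, H sits at bearing -90° from G; a 115° counterclockwise sweep puts V at bearing 25°, so V = G + 7.4·(cos 25°, sin 25°) = (50.41, 10.53). Then |SV| = |V − S| = 51.49.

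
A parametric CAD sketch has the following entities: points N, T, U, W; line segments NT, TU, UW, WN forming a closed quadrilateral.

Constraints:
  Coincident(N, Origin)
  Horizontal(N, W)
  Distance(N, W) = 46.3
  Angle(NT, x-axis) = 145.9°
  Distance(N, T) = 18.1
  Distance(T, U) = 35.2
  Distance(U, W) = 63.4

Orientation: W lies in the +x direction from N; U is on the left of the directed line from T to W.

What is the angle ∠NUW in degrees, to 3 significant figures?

46.9°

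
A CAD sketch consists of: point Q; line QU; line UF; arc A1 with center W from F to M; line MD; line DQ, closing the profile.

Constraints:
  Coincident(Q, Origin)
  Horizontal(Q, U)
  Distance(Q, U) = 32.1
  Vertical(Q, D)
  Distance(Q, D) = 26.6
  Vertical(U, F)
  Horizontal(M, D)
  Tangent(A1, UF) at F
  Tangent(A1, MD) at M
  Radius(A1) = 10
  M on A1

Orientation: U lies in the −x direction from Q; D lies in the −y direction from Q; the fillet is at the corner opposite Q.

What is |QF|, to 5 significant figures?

36.138

The virtual corner opposite Q is at (-32.100, -26.600). A1 meets UF tangentially, so WF is at right angles to UF and tangency of A1 to MD means the radius WM is perpendicular to MD, with radius 10.0, so the center W sits 10.0 in from both sides at W = (-22.100, -16.600). That places the tangent points at F = (-32.100, -16.600) on UF and M = (-22.100, -26.600) on MD. Then |QF| = |F − Q| = 36.138.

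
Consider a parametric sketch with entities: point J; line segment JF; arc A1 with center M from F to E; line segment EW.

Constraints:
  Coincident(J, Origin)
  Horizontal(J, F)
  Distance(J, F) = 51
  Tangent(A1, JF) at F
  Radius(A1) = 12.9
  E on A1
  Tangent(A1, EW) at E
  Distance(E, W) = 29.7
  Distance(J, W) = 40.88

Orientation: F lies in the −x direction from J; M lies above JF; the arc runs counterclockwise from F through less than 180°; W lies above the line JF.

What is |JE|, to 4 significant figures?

40.33

Checks: |ME| = 12.90 ✓; ∠(ME, EW) = 90.00° ✓; |EW| = 29.70 ✓; |JW| = 40.88 ✓.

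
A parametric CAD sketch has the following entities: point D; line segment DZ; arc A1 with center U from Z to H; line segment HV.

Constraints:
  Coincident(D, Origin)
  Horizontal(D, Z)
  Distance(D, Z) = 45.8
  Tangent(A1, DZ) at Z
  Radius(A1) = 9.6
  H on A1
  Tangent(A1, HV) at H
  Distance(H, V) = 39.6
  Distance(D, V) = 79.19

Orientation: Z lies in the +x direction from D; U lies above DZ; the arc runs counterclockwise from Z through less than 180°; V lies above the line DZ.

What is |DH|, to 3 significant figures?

55.6

D is at the origin; D and Z share the same y with |DZ| = 45.8 and Z on the +x side, so Z = (45.8, 0.00). The tangent condition forces UZ to be normal to DZ, so U = Z + (0, 9.6) = (45.8, 9.60). Since UH ⟂ HV (tangency), |UV| = √(9.6² + 39.6²) = 40.7 regardless of where H sits on A1. So V lies on both circle(D, 79.19) and circle(U, 40.7); the above-DZ intersection is V = (64.7, 45.7). H is the foot of the tangent from V: H = (55.1, 7.29).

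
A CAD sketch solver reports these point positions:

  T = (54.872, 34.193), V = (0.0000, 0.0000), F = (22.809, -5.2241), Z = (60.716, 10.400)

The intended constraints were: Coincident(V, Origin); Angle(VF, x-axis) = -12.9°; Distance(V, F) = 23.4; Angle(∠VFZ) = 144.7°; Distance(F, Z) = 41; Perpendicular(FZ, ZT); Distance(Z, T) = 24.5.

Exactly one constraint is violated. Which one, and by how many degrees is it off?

Perpendicular(FZ, ZT) — off by 8.60°.

V = (0.00, 0.00) ✓; VF at -12.90° ✓; |VF| = 23.40 ✓; ∠VFZ = 144.7° ✓; |FZ| = 41.00 ✓; ∠(FZ, ZT) = 81.40° ✗; |ZT| = 24.50 ✓.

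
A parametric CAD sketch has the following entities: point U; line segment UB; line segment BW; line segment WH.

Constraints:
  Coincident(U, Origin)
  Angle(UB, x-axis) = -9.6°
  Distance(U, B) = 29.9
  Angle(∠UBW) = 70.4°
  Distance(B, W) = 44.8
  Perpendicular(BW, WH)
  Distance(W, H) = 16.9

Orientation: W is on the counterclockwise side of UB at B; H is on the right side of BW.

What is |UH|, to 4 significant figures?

56.92

∠UBW = 70.4°, so BW runs at -9.6° + (180° − 70.4°) = 100.0° from the x-axis; with |BW| = 44.8, W = B + 44.8·(cos 100.0°, sin 100.0°) = (21.70, 39.13). BW ⟂ WH; with |WH| = 16.9 on the right of BW, H = W + 16.9·(0.9848, 0.1736) = (38.35, 42.07). Then |UH| = |H − U| = 56.92.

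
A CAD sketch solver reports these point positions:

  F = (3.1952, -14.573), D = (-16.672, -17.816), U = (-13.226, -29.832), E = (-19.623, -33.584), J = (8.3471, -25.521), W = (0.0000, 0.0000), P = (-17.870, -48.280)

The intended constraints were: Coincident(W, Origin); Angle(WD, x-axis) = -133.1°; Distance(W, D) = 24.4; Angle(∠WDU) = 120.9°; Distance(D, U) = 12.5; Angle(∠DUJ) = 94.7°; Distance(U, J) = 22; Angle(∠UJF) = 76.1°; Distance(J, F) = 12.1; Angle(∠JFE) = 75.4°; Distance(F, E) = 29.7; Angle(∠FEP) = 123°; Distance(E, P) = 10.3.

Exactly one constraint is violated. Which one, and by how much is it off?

Distance(E, P) = 10.3 — off by 4.50.

W = (0.00, 0.00) ✓; WD at -133.1° ✓; |WD| = 24.40 ✓; ∠WDU = 120.9° ✓; |DU| = 12.50 ✓; ∠DUJ = 94.70° ✓; |UJ| = 22.00 ✓; ∠UJF = 76.10° ✓; |JF| = 12.10 ✓; ∠JFE = 75.40° ✓; |FE| = 29.70 ✓; ∠FEP = 123.0° ✓; |EP| = 14.80 ✗.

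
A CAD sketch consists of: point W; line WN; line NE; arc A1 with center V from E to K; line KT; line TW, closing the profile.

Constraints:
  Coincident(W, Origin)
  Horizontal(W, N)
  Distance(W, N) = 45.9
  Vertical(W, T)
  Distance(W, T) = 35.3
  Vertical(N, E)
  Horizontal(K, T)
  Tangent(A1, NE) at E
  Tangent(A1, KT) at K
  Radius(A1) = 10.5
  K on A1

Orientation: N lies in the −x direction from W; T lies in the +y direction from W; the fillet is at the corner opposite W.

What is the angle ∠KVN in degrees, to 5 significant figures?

157.05°

The virtual corner opposite W is at (-45.900, 35.300). A1 meets NE tangentially, so VE is at right angles to NE and tangency of A1 to KT means the radius VK is perpendicular to KT, with radius 10.5, so the center V sits 10.5 in from both sides at V = (-35.400, 24.800). That places the tangent points at E = (-45.900, 24.800) on NE and K = (-35.400, 35.300) on KT. Then cos ∠KVN = VK·VN / (|VK||VN|), giving 157.05°.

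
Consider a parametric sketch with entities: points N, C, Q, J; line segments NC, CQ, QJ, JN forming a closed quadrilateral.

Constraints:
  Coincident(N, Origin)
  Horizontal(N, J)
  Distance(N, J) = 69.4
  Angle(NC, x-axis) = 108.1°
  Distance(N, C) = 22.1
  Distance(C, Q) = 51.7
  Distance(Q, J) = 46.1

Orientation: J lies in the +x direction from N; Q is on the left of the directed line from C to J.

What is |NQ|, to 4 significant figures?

56.29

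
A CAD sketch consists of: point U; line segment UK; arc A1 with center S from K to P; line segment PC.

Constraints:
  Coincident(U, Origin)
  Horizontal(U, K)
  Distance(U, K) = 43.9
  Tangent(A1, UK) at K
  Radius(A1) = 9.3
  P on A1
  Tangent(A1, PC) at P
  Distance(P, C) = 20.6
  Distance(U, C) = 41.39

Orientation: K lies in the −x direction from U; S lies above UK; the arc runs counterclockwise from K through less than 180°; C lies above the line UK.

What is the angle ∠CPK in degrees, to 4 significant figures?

140.6°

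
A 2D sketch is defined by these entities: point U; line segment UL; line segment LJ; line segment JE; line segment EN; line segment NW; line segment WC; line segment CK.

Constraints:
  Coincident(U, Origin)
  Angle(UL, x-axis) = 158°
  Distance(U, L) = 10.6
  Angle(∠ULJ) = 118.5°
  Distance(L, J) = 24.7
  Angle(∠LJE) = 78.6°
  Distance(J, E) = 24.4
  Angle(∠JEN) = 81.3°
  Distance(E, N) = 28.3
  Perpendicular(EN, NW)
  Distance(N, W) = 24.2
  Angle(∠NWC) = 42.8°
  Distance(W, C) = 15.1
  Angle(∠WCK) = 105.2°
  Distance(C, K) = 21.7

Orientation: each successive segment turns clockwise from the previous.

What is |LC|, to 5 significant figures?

9.1952

U is at the origin; UL runs at 158.0° with length 10.6, so L = (-9.8281, 3.9708). ∠ULJ = 118.5° gives LJ at 96.500° from the x-axis; with |LJ| = 24.7, J = (-12.624, 28.512). ∠LJE = 78.6° gives JE at -4.9000° from the x-axis; with |JE| = 24.4, E = (11.687, 26.428). ∠JEN = 81.3° gives EN at -103.60° from the x-axis; with |EN| = 28.3, N = (5.0320, -1.0786). The perpendicularity gives NW at right angles to EN, so NW runs at 166.40°; with |NW| = 24.2, W = (-18.489, 4.6118). ∠NWC = 42.8° gives WC at 29.200° from the x-axis; with |WC| = 15.1, C = (-5.3083, 11.979). Then |LC| = |C − L| = 9.1952.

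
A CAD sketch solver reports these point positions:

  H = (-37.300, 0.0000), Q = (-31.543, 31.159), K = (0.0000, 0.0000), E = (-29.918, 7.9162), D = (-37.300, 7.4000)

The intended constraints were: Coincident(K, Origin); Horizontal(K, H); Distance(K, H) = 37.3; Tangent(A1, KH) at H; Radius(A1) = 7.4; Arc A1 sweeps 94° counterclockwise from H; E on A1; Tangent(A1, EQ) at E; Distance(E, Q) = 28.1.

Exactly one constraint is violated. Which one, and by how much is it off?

Distance(E, Q) = 28.1 — off by 4.80.

K = (0.00, 0.00) ✓; K.y = 0.00, H.y = 0.00 ✓; |KH| = 37.30 ✓; ∠(DH, HK) = 90.00° ✓; |DH| = 7.400 ✓; bearing(D→E) − bearing(D→H) = 94.00° ✓; |DE| = 7.400 ✓; ∠(DE, EQ) = 90.00° ✓; |EQ| = 23.30 ✗.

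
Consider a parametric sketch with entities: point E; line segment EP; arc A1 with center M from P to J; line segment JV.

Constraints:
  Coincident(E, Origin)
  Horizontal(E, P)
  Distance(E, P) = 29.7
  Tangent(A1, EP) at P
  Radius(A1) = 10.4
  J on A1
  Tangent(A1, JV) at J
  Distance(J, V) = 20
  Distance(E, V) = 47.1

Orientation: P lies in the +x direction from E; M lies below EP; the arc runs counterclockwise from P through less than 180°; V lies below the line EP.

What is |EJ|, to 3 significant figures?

27.4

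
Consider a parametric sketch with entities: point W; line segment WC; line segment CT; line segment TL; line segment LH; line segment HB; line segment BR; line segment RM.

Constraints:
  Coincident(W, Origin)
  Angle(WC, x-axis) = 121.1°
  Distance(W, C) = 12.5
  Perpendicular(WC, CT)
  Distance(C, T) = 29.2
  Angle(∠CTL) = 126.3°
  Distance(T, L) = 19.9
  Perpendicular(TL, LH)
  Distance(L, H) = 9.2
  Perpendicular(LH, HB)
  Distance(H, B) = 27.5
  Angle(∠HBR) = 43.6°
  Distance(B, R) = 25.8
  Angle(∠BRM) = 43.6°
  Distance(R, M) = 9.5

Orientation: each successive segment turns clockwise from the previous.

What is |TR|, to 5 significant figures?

14.024

W is at the origin; WC runs at 121.1° with length 12.5, so C = (-6.4567, 10.703). WC ⟂ CT, so CT runs at 31.100°; with |CT| = 29.2, T = (18.546, 25.786). ∠CTL = 126.3° gives TL at -22.600° from the x-axis; with |TL| = 19.9, L = (36.918, 18.139). TL is perpendicular to LH, so LH runs at -112.60°; with |LH| = 9.2, H = (33.383, 9.6451). LH is perpendicular to HB, so HB runs at 157.40°; with |HB| = 27.5, B = (7.9944, 20.213). ∠HBR = 43.6° gives BR at 21.000° from the x-axis; with |BR| = 25.8, R = (32.081, 29.459). Then |TR| = |R − T| = 14.024.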